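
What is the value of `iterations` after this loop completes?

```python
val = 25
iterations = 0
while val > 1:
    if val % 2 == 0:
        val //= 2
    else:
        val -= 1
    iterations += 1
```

Steps to reduce 25 to 1
`iterations` takes the values: 0 → 1 → 2 → 3 → 4 → 5 → 6

Answer: 6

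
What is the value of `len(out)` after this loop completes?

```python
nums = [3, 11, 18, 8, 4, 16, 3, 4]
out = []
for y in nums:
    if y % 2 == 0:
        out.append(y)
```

Count even numbers in [3, 11, 18, 8, 4, 16, 3, 4]
`out` takes the values: [] → [18] → [18, 8] → [18, 8, 4] → [18, 8, 4, 16] → [18, 8, 4, 16, 4]
So `len(out)` = 5

Answer: 5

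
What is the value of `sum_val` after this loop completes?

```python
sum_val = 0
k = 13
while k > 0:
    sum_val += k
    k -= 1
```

Sum 13 down to 1
`sum_val` takes the values: 0 → 13 → 25 → 36 → 46 → 55 → 63 → 70 → 76 → 81 → 85 → 88 → 90 → 91

Answer: 91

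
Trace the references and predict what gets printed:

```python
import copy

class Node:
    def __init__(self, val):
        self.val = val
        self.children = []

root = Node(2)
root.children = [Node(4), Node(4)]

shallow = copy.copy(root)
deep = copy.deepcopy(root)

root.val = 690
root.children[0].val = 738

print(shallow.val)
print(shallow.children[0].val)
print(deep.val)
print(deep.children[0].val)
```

Key concept: deep copy with custom objects.
Step by step:
`root = Node(2)` → root = Node(val=2, children=[])
`root.children = [Node(4), Node(4)]` → root = Node(val=2, children=[Node(val=4, children=[]), Node(val=4, children=[])])
`shallow = copy.copy(root)` → shallow = Node(val=2, children=[Node(val=4, children=[]), Node(val=4, children=[])])
`deep = copy.deepcopy(root)` → deep = Node(val=2, children=[Node(val=4, children=[]), Node(val=4, children=[])])
`root.val = 690` → root = Node(val=690, children=[Node(val=4, children=[]), Node(val=4, children=[])])
`root.children[0].val = 738` → root = Node(val=690, children=[Node(val=738, children=[]), Node(val=4, children=[])]); shallow = Node(val=2, children=[Node(val=738, children=[]), Node(val=4, children=[])])
`print(shallow.val)` → prints 2
`print(shallow.children[0].val)` → prints 738
`print(deep.val)` → prints 2
`print(deep.children[0].val)` → prints 4

Answer:
2
738
2
4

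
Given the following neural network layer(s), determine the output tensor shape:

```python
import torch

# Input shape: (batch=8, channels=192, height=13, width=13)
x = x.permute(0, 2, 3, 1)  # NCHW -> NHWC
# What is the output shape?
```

Input: (8, 192, 13, 13) -> Output: (8, 13, 13, 192)

Answer: (8, 13, 13, 192)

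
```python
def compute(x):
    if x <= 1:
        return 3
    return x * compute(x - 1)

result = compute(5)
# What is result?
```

compute(5) = 5 * 4 * 3 * 2 * 3 = 360

Answer: 360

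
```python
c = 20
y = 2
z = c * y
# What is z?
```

Trace:
`c = 20` → c = 20
`y = 2` → y = 2
`z = c * y` → z = 40
So z = 40

Answer: 40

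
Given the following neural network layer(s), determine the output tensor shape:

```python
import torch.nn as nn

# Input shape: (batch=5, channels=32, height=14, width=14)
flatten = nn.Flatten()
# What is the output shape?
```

Input: (5, 32, 14, 14) -> Output: (5, 6272)

Answer: (5, 6272)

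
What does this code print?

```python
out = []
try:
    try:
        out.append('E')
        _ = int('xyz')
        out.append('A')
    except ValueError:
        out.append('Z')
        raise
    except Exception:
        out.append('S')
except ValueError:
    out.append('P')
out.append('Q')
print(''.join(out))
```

Execution trace: 'E' (inner try body) → 'Z' (inner except ValueError) → 'P' (outer except ValueError) → 'Q' (after the try/except). Output: EZPQ

Answer: EZPQ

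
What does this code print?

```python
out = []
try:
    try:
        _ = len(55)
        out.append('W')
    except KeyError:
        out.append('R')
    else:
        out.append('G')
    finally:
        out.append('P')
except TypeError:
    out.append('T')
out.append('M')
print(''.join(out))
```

Execution trace: 'P' (finally) → 'T' (outer except TypeError) → 'M' (after the try/except). Output: PTM

Answer: PTM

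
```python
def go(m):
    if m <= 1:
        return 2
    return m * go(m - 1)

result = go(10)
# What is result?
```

go(10) = 10 * 9 * 8 * 7 * 6 * 5 * 4 * 3 * 2 * 2 = 7257600

Answer: 7257600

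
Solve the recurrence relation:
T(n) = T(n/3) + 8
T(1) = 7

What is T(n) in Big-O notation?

Each step divides n by 3 and adds 8. After log_3(n) steps we reach T(1)=7. So T(n) = 8·log_3(n) + 7 = O(log n).

Answer: O(log n)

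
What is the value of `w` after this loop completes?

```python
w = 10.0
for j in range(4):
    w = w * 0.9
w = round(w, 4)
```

Exponential decay: 10.0 * 0.9^4
`w` takes the values: 10.0 → 9.0 → 8.1 → 7.29 → 6.561

Answer: 6.561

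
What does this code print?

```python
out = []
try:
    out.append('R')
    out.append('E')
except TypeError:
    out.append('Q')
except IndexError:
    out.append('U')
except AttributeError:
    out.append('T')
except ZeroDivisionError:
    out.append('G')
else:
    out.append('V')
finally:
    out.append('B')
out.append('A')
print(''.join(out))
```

Execution trace: 'R' (try body) → 'E' (try body, no exception) → 'V' (else) → 'B' (finally) → 'A' (after the try/except). Output: REVBA

Answer: REVBA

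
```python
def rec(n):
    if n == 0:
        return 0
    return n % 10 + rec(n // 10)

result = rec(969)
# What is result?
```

Sum of digits of 969: 9 + 6 + 9 = 24

Answer: 24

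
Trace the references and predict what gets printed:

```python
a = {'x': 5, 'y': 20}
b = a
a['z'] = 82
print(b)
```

Key concept: dict aliasing.
Step by step:
`a = {'x': 5, 'y': 20}` → a = {'x': 5, 'y': 20}
`b = a` → b = {'x': 5, 'y': 20} (same object as a)
`a['z'] = 82` → a = {'x': 5, 'y': 20, 'z': 82} (same object as b); b = {'x': 5, 'y': 20, 'z': 82} (same object as a)
`print(b)` → prints {'x': 5, 'y': 20, 'z': 82}

Answer: {'x': 5, 'y': 20, 'z': 82}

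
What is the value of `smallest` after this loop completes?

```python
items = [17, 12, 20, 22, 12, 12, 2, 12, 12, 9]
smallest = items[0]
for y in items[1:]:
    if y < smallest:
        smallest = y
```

Minimum of [17, 12, 20, 22, 12, 12, 2, 12, 12, 9]
`smallest` takes the values: 17 → 12 → 2

Answer: 2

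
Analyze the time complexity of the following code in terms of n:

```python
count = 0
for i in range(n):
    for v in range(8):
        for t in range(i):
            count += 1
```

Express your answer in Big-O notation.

Each loop level contributes: n × 1 × n. Multiplying the contributions gives O(n^2).

Answer: O(n^2)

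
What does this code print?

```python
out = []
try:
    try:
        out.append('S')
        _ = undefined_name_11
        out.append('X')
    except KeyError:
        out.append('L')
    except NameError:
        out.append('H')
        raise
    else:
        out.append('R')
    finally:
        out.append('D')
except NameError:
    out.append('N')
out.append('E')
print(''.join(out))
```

Execution trace: 'S' (inner try body) → 'H' (inner except NameError) → 'D' (inner finally) → 'N' (outer except NameError) → 'E' (after the try/except). Output: SHDNE

Answer: SHDNE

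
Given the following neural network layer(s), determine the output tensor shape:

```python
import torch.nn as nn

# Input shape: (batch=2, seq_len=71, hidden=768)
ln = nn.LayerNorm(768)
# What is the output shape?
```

Input: (2, 71, 768) -> Output: (2, 71, 768)

Answer: (2, 71, 768)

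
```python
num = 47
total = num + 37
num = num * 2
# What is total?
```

Trace:
`num = 47` → num = 47
`total = num + 37` → total = 84
`num = num * 2` → num = 94
So total = 84

Answer: 84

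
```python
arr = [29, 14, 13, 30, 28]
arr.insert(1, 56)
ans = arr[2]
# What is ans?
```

Trace:
`arr = [29, 14, 13, 30, 28]` → arr = [29, 14, 13, 30, 28]
`arr.insert(1, 56)` → arr = [29, 56, 14, 13, 30, 28]
`ans = arr[2]` → ans = 14
So ans = 14

Answer: 14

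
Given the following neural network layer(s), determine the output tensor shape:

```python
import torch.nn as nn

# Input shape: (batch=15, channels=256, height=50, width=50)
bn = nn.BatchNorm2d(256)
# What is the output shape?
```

Input: (15, 256, 50, 50) -> Output: (15, 256, 50, 50)

Answer: (15, 256, 50, 50)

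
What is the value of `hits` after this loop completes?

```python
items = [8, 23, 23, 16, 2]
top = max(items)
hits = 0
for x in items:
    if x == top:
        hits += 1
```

Count of max value 23 in [8, 23, 23, 16, 2]
`hits` takes the values: 0 → 1 → 2

Answer: 2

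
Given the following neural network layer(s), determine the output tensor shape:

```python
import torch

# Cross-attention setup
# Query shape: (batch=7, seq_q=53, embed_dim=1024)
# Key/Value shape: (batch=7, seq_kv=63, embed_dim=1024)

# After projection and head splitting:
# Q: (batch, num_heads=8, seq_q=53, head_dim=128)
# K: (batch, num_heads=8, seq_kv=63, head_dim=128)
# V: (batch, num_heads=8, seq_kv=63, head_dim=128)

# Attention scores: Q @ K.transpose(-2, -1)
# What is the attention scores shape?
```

Input: (7, 53, 1024) -> Output: (7, 8, 53, 63)

Answer: (7, 8, 53, 63)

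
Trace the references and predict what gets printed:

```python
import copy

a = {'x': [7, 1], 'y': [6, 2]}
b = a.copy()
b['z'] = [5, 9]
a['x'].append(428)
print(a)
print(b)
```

Key concept: shallow copy of dict with mutable values.
Step by step:
`a = {'x': [7, 1], 'y': [6, 2]}` → a = {'x': [7, 1], 'y': [6, 2]}
`b = a.copy()` → b = {'x': [7, 1], 'y': [6, 2]}
`b['z'] = [5, 9]` → b = {'x': [7, 1], 'y': [6, 2], 'z': [5, 9]}
`a['x'].append(428)` → a = {'x': [7, 1, 428], 'y': [6, 2]}; b = {'x': [7, 1, 428], 'y': [6, 2], 'z': [5, 9]}
`print(a)` → prints {'x': [7, 1, 428], 'y': [6, 2]}
`print(b)` → prints {'x': [7, 1, 428], 'y': [6, 2], 'z': [5, 9]}

Answer:
{'x': [7, 1, 428], 'y': [6, 2]}
{'x': [7, 1, 428], 'y': [6, 2], 'z': [5, 9]}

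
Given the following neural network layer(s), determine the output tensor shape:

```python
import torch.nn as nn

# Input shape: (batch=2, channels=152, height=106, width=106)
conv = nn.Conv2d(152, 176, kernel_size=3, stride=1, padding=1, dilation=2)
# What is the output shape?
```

Input: (2, 152, 106, 106) -> Output: (2, 176, 104, 104)

Answer: (2, 176, 104, 104)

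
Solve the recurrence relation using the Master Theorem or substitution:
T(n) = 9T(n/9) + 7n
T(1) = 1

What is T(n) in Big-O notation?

By Master Theorem: a=9, b=9, f(n)=7n. Since log_9(9) = 1 and f(n) = Θ(n^1), Case 2 applies. T(n) = O(n log n).

Answer: O(n log n)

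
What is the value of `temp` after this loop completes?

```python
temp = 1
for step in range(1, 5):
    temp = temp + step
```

Start at 1, add 1 through 4
`temp` takes the values: 1 → 2 → 4 → 7 → 11

Answer: 11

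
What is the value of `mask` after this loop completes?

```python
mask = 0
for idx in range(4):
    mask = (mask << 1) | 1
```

Build 4 consecutive 1-bits: 0b1111
`mask` takes the values: 0 → 1 → 3 → 7 → 15

Answer: 15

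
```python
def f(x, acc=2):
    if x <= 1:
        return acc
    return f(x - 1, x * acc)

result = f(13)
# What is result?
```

Accumulator trace (n, acc): (13, 2) -> (12, 26) -> (11, 312) -> (10, 3432) -> (9, 34320) -> (8, 308880) -> (7, 2471040) -> (6, 17297280) -> (5, 103783680) -> (4, 518918400) -> (3, 2075673600) -> (2, 6227020800) -> (1, 12454041600) -> return 12454041600

Answer: 12454041600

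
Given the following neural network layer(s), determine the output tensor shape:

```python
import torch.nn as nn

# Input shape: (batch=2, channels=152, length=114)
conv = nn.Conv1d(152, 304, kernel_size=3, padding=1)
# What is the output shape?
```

Input: (2, 152, 114) -> Output: (2, 304, 114)

Answer: (2, 304, 114)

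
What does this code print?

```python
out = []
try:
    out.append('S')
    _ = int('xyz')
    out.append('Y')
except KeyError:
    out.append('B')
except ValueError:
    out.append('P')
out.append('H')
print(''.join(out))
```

Execution trace: 'S' (try body) → 'P' (except ValueError) → 'H' (after the try/except). Output: SPH

Answer: SPH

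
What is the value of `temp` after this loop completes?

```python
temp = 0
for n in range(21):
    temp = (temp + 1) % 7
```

Increment mod 7, 21 times = 0
`temp` takes the values: 0 → 1 → 2 → 3 → 4 → 5 → 6 → 0 → 1 → 2 → 3 → 4 → 5 → 6 → 0 → 1 → 2 → 3 → 4 → 5 → 6 → 0

Answer: 0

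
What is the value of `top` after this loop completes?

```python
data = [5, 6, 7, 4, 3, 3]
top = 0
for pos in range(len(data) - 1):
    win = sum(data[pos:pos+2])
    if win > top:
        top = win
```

Max sum of 2-element window in [5, 6, 7, 4, 3, 3]
`top` takes the values: 0 → 11 → 13

Answer: 13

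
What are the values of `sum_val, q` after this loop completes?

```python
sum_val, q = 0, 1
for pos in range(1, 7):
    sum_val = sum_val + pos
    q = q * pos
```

Sum and factorial of 1 to 6
`sum_val, q` takes the values: (0, 1) → (1, 1) → (3, 1) → (3, 2) → (6, 2) → (6, 6) → (10, 6) → (10, 24) → (15, 24) → (15, 120) → (21, 120) → (21, 720)

Answer: 21, 720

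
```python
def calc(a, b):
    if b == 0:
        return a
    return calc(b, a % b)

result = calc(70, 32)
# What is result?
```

calc(70, 32) -> calc(32, 6) -> calc(6, 2) -> calc(2, 0) -> 2

Answer: 2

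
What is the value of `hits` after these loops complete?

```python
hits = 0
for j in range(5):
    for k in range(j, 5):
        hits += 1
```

Upper triangle: 5 + 4 + ... + 1
`hits` takes the values: 0 → 1 → 2 → 3 → 4 → 5 → 6 → 7 → 8 → 9 → 10 → 11 → 12 → 13 → 14 → 15

Answer: 15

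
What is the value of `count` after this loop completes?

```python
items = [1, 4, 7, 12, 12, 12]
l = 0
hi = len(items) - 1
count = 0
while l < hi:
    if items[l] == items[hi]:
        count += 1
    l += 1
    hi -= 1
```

Count matching pairs from ends
`count` takes the values: 0

Answer: 0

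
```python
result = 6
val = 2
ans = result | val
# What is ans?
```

Trace:
`result = 6` → result = 6
`val = 2` → val = 2
`ans = result | val` → ans = 6
So ans = 6

Answer: 6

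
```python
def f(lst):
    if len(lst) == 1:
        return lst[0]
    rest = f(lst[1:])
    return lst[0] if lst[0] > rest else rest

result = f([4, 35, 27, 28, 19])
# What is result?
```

Recursive max over [4, 35, 27, 28, 19] = 35

Answer: 35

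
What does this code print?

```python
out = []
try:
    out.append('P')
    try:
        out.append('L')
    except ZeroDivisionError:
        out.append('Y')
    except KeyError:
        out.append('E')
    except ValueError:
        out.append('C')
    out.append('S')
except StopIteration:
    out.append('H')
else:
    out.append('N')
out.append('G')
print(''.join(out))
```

Execution trace: 'P' (try body) → 'L' (inner try body, no exception) → 'S' (try body, no exception) → 'N' (else) → 'G' (after the try/except). Output: PLSNG

Answer: PLSNG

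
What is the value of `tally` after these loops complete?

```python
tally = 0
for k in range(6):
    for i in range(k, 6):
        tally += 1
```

Upper triangle: 6 + 5 + ... + 1
`tally` takes the values: 0 → 1 → 2 → 3 → 4 → 5 → 6 → 7 → 8 → 9 → 10 → 11 → 12 → 13 → 14 → 15 → 16 → 17 → 18 → 19 → 20 → 21

Answer: 21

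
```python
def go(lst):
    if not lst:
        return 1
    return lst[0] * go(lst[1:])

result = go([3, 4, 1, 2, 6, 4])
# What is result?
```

Product over [3, 4, 1, 2, 6, 4] = 3 * 4 * 1 * 2 * 6 * 4 = 576

Answer: 576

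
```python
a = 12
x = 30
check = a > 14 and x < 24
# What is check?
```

Trace:
`a = 12` → a = 12
`x = 30` → x = 30
`check = a > 14 and x < 24` → check = False
So check = False

Answer: False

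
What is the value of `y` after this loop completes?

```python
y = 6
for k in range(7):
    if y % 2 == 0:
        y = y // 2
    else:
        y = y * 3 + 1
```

Collatz-style transformation from 6
`y` takes the values: 6 → 3 → 10 → 5 → 16 → 8 → 4 → 2

Answer: 2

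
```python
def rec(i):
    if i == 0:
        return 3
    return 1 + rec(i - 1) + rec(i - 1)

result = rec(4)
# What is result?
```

rec(i) = 1 + 2·rec(i-1), rec(0)=3. Closed form: (3+1)·2^4 - 1 = 63.

Answer: 63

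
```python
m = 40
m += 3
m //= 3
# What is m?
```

Trace:
`m = 40` → m = 40
`m += 3` → m = 43
`m //= 3` → m = 14
So m = 14

Answer: 14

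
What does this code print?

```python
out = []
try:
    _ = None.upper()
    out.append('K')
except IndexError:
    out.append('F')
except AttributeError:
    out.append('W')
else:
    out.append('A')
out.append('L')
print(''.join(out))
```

Execution trace: 'W' (except AttributeError) → 'L' (after the try/except). Output: WL

Answer: WL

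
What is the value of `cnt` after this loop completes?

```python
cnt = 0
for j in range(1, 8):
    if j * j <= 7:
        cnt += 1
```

Count numbers where j² ≤ 7
`cnt` takes the values: 0 → 1 → 2

Answer: 2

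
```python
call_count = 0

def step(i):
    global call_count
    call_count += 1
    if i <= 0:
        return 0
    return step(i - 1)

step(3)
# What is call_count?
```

Linear recursion stepping by 1: 4 calls from i=3 down to ≤0.

Answer: 4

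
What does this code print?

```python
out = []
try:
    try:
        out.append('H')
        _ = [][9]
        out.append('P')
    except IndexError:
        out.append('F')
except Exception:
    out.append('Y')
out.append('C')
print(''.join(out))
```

Execution trace: 'H' (inner try body) → 'F' (inner except IndexError) → 'C' (after the try/except). Output: HFC

Answer: HFC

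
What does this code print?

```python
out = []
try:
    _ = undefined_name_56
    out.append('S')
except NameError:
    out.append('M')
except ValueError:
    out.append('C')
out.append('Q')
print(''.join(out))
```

Execution trace: 'M' (except NameError) → 'Q' (after the try/except). Output: MQ

Answer: MQ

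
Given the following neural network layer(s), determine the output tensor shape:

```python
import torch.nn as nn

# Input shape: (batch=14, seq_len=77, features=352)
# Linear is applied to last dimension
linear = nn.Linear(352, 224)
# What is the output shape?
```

Input: (14, 77, 352) -> Output: (14, 77, 224)

Answer: (14, 77, 224)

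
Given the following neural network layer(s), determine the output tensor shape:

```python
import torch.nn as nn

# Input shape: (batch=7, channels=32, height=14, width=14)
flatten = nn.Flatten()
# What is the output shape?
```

Input: (7, 32, 14, 14) -> Output: (7, 6272)

Answer: (7, 6272)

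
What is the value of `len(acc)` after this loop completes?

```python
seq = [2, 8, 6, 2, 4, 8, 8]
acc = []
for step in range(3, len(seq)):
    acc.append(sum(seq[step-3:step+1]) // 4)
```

Number of 4-element averages
`acc` takes the values: [] → [4] → [4, 5] → [4, 5, 5] → [4, 5, 5, 5]
So `len(acc)` = 4

Answer: 4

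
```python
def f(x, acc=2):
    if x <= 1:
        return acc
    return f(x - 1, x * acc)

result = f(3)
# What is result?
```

Accumulator trace (n, acc): (3, 2) -> (2, 6) -> (1, 12) -> return 12

Answer: 12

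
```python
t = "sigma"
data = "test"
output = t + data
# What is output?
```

Trace:
`t = "sigma"` → t = 'sigma'
`data = "test"` → data = 'test'
`output = t + data` → output = 'sigmatest'
So output = 'sigmatest'

Answer: 'sigmatest'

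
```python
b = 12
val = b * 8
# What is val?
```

Trace:
`b = 12` → b = 12
`val = b * 8` → val = 96
So val = 96

Answer: 96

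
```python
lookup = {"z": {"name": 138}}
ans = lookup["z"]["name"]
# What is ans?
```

Trace:
`lookup = {"z": {"name": 138}}` → lookup = {'z': {'name': 138}}
`ans = lookup["z"]["name"]` → ans = 138
So ans = 138

Answer: 138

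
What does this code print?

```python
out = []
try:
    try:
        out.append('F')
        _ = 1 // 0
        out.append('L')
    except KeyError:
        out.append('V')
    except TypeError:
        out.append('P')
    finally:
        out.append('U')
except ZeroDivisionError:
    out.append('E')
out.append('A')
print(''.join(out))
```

Execution trace: 'F' (try body) → 'U' (finally) → 'E' (outer except ZeroDivisionError) → 'A' (after the try/except). Output: FUEA

Answer: FUEA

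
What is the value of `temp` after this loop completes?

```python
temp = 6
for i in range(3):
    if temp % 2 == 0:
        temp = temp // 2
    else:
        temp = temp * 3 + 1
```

Collatz-style transformation from 6
`temp` takes the values: 6 → 3 → 10 → 5

Answer: 5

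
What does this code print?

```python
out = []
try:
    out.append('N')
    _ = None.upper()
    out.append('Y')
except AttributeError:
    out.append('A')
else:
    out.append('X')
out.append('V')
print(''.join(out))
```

Execution trace: 'N' (try body) → 'A' (except AttributeError) → 'V' (after the try/except). Output: NAV

Answer: NAV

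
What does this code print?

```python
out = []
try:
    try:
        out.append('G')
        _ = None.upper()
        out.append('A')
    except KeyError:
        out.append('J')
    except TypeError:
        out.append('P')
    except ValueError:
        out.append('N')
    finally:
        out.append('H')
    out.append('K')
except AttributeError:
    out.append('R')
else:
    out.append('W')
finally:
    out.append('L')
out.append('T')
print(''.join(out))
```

Execution trace: 'G' (inner try body) → 'H' (inner finally) → 'R' (except AttributeError) → 'L' (finally) → 'T' (after the try/except). Output: GHRLT

Answer: GHRLT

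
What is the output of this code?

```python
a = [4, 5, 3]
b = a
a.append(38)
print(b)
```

Key concept: basic list aliasing.
Step by step:
`a = [4, 5, 3]` → a = [4, 5, 3]
`b = a` → b = [4, 5, 3] (same object as a)
`a.append(38)` → a = [4, 5, 3, 38] (same object as b); b = [4, 5, 3, 38] (same object as a)
`print(b)` → prints [4, 5, 3, 38]

Answer: [4, 5, 3, 38]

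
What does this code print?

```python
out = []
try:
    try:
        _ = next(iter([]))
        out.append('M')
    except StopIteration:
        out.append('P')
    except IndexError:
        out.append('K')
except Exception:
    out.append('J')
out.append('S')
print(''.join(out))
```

Execution trace: 'P' (inner except StopIteration) → 'S' (after the try/except). Output: PS

Answer: PS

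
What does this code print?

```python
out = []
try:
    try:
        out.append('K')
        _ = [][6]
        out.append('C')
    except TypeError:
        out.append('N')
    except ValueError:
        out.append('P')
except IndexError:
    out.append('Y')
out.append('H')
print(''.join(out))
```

Execution trace: 'K' (try body) → 'Y' (outer except IndexError) → 'H' (after the try/except). Output: KYH

Answer: KYH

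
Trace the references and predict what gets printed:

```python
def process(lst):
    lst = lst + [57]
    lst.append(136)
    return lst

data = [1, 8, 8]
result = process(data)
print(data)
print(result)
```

Key concept: rebinding parameter vs mutation.
Step by step:
`data = [1, 8, 8]` → data = [1, 8, 8]
`result = process(data)` → result = [1, 8, 8, 57, 136]
`print(data)` → prints [1, 8, 8]
`print(result)` → prints [1, 8, 8, 57, 136]

Answer:
[1, 8, 8]
[1, 8, 8, 57, 136]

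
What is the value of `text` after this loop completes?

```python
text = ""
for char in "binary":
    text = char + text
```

Reverse 'binary'
`text` takes the values: "" → "b" → "ib" → "nib" → "anib" → "ranib" → "yranib"

Answer: "yranib"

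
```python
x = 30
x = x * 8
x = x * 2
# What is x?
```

Trace:
`x = 30` → x = 30
`x = x * 8` → x = 240
`x = x * 2` → x = 480
So x = 480

Answer: 480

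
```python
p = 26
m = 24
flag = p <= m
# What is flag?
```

Trace:
`p = 26` → p = 26
`m = 24` → m = 24
`flag = p <= m` → flag = False
So flag = False

Answer: False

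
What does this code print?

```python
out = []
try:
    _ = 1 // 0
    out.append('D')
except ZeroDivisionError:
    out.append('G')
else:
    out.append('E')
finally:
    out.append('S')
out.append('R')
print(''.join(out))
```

Execution trace: 'G' (except ZeroDivisionError) → 'S' (finally) → 'R' (after the try/except). Output: GSR

Answer: GSR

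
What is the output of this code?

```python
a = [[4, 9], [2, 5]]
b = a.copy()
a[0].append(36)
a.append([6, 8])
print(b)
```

Key concept: shallow copy with nested lists.
Step by step:
`a = [[4, 9], [2, 5]]` → a = [[4, 9], [2, 5]]
`b = a.copy()` → b = [[4, 9], [2, 5]]
`a[0].append(36)` → a = [[4, 9, 36], [2, 5]]; b = [[4, 9, 36], [2, 5]]
`a.append([6, 8])` → a = [[4, 9, 36], [2, 5], [6, 8]]
`print(b)` → prints [[4, 9, 36], [2, 5]]

Answer: [[4, 9, 36], [2, 5]]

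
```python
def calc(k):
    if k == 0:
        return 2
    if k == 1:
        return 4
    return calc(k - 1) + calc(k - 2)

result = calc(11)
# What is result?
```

Build up from base cases: calc(0)=2, calc(1)=4, calc(2)=6, calc(3)=10, calc(4)=16, calc(5)=26, calc(6)=42, ..., calc(11)=466

Answer: 466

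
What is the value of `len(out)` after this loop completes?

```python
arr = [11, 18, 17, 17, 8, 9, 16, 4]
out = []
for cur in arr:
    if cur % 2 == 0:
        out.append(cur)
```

Count even numbers in [11, 18, 17, 17, 8, 9, 16, 4]
`out` takes the values: [] → [18] → [18, 8] → [18, 8, 16] → [18, 8, 16, 4]
So `len(out)` = 4

Answer: 4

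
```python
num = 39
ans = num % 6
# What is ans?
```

Trace:
`num = 39` → num = 39
`ans = num % 6` → ans = 3
So ans = 3

Answer: 3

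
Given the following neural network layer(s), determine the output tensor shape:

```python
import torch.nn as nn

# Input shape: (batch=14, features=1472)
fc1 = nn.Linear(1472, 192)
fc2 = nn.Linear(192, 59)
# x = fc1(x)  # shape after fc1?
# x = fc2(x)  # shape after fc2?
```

Input: (14, 1472) -> after fc1: (14, 192) -> Output: (14, 59)

Answer: (14, 59)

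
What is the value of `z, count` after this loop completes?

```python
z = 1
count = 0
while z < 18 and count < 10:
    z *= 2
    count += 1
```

Double until >= 18 or 10 iterations
`z, count` takes the values: (1, 0) → (2, 0) → (2, 1) → (4, 1) → (4, 2) → (8, 2) → (8, 3) → (16, 3) → (16, 4) → (32, 4) → (32, 5)

Answer: 32, 5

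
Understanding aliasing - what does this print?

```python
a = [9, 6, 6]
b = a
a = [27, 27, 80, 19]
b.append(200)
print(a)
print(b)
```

Key concept: rebinding vs mutation: a is rebound to a new list, b still points at the original.
Step by step:
`a = [9, 6, 6]` → a = [9, 6, 6]
`b = a` → b = [9, 6, 6] (same object as a)
`a = [27, 27, 80, 19]` → a = [27, 27, 80, 19]
`b.append(200)` → b = [9, 6, 6, 200]
`print(a)` → prints [27, 27, 80, 19]
`print(b)` → prints [9, 6, 6, 200]

Answer:
[27, 27, 80, 19]
[9, 6, 6, 200]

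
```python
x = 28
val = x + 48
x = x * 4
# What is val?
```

Trace:
`x = 28` → x = 28
`val = x + 48` → val = 76
`x = x * 4` → x = 112
So val = 76

Answer: 76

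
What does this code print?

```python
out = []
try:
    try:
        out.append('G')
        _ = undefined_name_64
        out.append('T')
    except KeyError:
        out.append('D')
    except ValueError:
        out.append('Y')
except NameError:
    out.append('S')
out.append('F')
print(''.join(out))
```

Execution trace: 'G' (try body) → 'S' (outer except NameError) → 'F' (after the try/except). Output: GSF

Answer: GSF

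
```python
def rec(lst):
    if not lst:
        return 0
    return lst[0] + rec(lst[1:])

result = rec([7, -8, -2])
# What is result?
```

7 + (-8) + (-2) + 0 = -3

Answer: -3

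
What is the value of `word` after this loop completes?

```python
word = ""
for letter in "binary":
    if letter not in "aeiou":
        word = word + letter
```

Remove vowels from 'binary'
`word` takes the values: "" → "b" → "bn" → "bnr" → "bnry"

Answer: "bnry"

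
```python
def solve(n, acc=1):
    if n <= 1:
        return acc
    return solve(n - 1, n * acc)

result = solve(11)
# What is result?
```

Accumulator trace (n, acc): (11, 1) -> (10, 11) -> (9, 110) -> (8, 990) -> (7, 7920) -> (6, 55440) -> (5, 332640) -> (4, 1663200) -> (3, 6652800) -> (2, 19958400) -> (1, 39916800) -> return 39916800

Answer: 39916800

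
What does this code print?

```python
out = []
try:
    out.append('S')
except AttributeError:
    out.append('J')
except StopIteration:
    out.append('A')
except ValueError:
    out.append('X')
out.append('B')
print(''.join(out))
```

Execution trace: 'S' (try body, no exception) → 'B' (after the try/except). Output: SB

Answer: SB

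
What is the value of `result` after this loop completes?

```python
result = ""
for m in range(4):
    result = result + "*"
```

Repeat '*' 4 times
`result` takes the values: "" → "*" → "**" → "***" → "****"

Answer: "****"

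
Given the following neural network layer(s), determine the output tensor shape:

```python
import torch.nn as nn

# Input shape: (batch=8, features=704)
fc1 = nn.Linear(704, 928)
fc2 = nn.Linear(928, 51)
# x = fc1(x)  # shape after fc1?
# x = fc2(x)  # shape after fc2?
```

Input: (8, 704) -> after fc1: (8, 928) -> Output: (8, 51)

Answer: (8, 51)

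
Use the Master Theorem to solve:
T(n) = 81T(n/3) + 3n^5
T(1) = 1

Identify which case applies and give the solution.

a=81, b=3, f(n)=3n^5. log_3(81) = 4. Since c=5 > 4 and the regularity condition holds (81(n/3)^5 = (81/3^5)n^5 with 81/3^5 < 1), Case 3 applies: T(n) = Θ(f(n)) = O(n^5).

Answer: O(n^5) - Case 3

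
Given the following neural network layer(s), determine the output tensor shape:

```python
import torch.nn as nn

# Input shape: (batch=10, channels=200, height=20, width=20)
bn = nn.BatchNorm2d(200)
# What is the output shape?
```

Input: (10, 200, 20, 20) -> Output: (10, 200, 20, 20)

Answer: (10, 200, 20, 20)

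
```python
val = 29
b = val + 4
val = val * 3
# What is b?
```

Trace:
`val = 29` → val = 29
`b = val + 4` → b = 33
`val = val * 3` → val = 87
So b = 33

Answer: 33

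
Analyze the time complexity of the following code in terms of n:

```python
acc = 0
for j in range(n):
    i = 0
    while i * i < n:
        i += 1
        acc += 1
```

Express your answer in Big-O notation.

Each loop level contributes: n × √n. Multiplying the contributions gives O(n√n).

Answer: O(n√n)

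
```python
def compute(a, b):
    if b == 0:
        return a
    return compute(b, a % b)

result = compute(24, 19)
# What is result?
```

compute(24, 19) -> compute(19, 5) -> compute(5, 4) -> compute(4, 1) -> compute(1, 0) -> 1

Answer: 1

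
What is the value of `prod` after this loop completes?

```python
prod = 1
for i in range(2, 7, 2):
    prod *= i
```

Product of even numbers 2 to 6
`prod` takes the values: 1 → 2 → 8 → 48

Answer: 48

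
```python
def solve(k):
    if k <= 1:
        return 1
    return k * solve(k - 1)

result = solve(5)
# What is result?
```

solve(5) = 5 * 4 * 3 * 2 * 1 = 120

Answer: 120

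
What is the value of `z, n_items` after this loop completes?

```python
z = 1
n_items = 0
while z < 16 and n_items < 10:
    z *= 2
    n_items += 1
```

Double until >= 16 or 10 iterations
`z, n_items` takes the values: (1, 0) → (2, 0) → (2, 1) → (4, 1) → (4, 2) → (8, 2) → (8, 3) → (16, 3) → (16, 4)

Answer: 16, 4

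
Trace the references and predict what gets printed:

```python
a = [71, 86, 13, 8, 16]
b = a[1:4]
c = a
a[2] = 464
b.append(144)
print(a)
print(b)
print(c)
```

Key concept: slice vs alias.
Step by step:
`a = [71, 86, 13, 8, 16]` → a = [71, 86, 13, 8, 16]
`b = a[1:4]` → b = [86, 13, 8]
`c = a` → c = [71, 86, 13, 8, 16] (same object as a)
`a[2] = 464` → a = [71, 86, 464, 8, 16] (same object as c); c = [71, 86, 464, 8, 16] (same object as a)
`b.append(144)` → b = [86, 13, 8, 144]
`print(a)` → prints [71, 86, 464, 8, 16]
`print(b)` → prints [86, 13, 8, 144]
`print(c)` → prints [71, 86, 464, 8, 16]

Answer:
[71, 86, 464, 8, 16]
[86, 13, 8, 144]
[71, 86, 464, 8, 16]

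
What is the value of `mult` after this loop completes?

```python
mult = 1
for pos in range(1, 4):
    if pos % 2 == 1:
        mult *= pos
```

Product of odd numbers 1 to 3
`mult` takes the values: 1 → 3

Answer: 3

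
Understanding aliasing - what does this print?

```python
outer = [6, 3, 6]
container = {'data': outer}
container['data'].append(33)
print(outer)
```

Key concept: dict holds reference to list.
Step by step:
`outer = [6, 3, 6]` → outer = [6, 3, 6]
`container = {'data': outer}` → container = {'data': [6, 3, 6]}
`container['data'].append(33)` → outer = [6, 3, 6, 33]; container = {'data': [6, 3, 6, 33]}
`print(outer)` → prints [6, 3, 6, 33]

Answer: [6, 3, 6, 33]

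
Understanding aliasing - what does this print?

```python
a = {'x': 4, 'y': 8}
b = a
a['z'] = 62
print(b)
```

Key concept: dict aliasing.
Step by step:
`a = {'x': 4, 'y': 8}` → a = {'x': 4, 'y': 8}
`b = a` → b = {'x': 4, 'y': 8} (same object as a)
`a['z'] = 62` → a = {'x': 4, 'y': 8, 'z': 62} (same object as b); b = {'x': 4, 'y': 8, 'z': 62} (same object as a)
`print(b)` → prints {'x': 4, 'y': 8, 'z': 62}

Answer: {'x': 4, 'y': 8, 'z': 62}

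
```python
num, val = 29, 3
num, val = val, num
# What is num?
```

Trace:
`num, val = 29, 3` → num = 29; val = 3
`num, val = val, num` → num = 3; val = 29
So num = 3

Answer: 3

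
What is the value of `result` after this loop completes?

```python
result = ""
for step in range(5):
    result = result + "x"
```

Repeat 'x' 5 times
`result` takes the values: "" → "x" → "xx" → "xxx" → "xxxx" → "xxxxx"

Answer: "xxxxx"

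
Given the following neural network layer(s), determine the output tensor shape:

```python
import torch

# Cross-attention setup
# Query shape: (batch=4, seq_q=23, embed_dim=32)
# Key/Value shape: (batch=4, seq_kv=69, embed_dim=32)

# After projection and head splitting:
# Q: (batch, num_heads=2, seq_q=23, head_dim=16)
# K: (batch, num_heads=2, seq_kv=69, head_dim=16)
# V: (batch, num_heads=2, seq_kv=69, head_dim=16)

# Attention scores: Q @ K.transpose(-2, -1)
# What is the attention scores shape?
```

Input: (4, 23, 32) -> Output: (4, 2, 23, 69)

Answer: (4, 2, 23, 69)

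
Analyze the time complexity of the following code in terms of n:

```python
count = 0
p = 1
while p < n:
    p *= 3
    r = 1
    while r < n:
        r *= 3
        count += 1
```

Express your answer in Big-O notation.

Each loop level contributes: log n × log n. Multiplying the contributions gives O(log² n).

Answer: O(log² n)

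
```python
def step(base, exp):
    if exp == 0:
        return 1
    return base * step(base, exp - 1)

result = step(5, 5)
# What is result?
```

step(5, 5) = 5 * 5 * 5 * 5 * 5 = 3125

Answer: 3125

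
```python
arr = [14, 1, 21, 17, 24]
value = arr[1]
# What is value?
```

Trace:
`arr = [14, 1, 21, 17, 24]` → arr = [14, 1, 21, 17, 24]
`value = arr[1]` → value = 1
So value = 1

Answer: 1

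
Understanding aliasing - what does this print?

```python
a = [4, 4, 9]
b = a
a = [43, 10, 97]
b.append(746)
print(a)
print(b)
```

Key concept: rebinding vs mutation: a is rebound to a new list, b still points at the original.
Step by step:
`a = [4, 4, 9]` → a = [4, 4, 9]
`b = a` → b = [4, 4, 9] (same object as a)
`a = [43, 10, 97]` → a = [43, 10, 97]
`b.append(746)` → b = [4, 4, 9, 746]
`print(a)` → prints [43, 10, 97]
`print(b)` → prints [4, 4, 9, 746]

Answer:
[43, 10, 97]
[4, 4, 9, 746]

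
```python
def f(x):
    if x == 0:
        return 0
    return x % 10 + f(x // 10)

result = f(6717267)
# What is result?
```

Sum of digits of 6717267: 7 + 6 + 2 + 7 + 1 + 7 + 6 = 36

Answer: 36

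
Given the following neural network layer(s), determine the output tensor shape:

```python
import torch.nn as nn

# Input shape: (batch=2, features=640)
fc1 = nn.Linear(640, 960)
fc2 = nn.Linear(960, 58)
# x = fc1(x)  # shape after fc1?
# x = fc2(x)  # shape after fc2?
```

Input: (2, 640) -> after fc1: (2, 960) -> Output: (2, 58)

Answer: (2, 58)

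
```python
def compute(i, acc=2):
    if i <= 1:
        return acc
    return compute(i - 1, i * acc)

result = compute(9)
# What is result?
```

Accumulator trace (n, acc): (9, 2) -> (8, 18) -> (7, 144) -> (6, 1008) -> (5, 6048) -> (4, 30240) -> (3, 120960) -> (2, 362880) -> (1, 725760) -> return 725760

Answer: 725760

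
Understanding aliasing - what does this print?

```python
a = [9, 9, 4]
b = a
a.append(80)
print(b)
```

Key concept: basic list aliasing.
Step by step:
`a = [9, 9, 4]` → a = [9, 9, 4]
`b = a` → b = [9, 9, 4] (same object as a)
`a.append(80)` → a = [9, 9, 4, 80] (same object as b); b = [9, 9, 4, 80] (same object as a)
`print(b)` → prints [9, 9, 4, 80]

Answer: [9, 9, 4, 80]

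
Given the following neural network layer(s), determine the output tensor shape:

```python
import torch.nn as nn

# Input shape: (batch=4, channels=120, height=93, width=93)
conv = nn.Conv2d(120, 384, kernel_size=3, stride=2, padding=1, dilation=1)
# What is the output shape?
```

Input: (4, 120, 93, 93) -> Output: (4, 384, 47, 47)

Answer: (4, 384, 47, 47)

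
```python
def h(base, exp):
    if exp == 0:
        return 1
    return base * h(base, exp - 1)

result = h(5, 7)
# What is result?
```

h(5, 7) = 5 * 5 * 5 * 5 * 5 * 5 * 5 = 78125

Answer: 78125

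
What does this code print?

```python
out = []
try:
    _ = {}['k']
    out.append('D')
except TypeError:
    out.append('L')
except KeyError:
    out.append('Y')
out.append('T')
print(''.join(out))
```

Execution trace: 'Y' (except KeyError) → 'T' (after the try/except). Output: YT

Answer: YT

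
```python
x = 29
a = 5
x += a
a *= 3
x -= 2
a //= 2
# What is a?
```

Trace:
`x = 29` → x = 29
`a = 5` → a = 5
`x += a` → x = 34
`a *= 3` → a = 15
`x -= 2` → x = 32
`a //= 2` → a = 7
So a = 7

Answer: 7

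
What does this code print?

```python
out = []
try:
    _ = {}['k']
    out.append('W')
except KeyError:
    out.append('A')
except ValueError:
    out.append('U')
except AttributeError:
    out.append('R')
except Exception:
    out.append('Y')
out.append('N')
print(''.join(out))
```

Execution trace: 'A' (except KeyError) → 'N' (after the try/except). Output: AN

Answer: AN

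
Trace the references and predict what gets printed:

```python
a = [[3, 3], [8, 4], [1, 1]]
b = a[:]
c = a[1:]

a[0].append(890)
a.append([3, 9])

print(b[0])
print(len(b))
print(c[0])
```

Key concept: slice with nested mutation.
Step by step:
`a = [[3, 3], [8, 4], [1, 1]]` → a = [[3, 3], [8, 4], [1, 1]]
`b = a[:]` → b = [[3, 3], [8, 4], [1, 1]]
`c = a[1:]` → c = [[8, 4], [1, 1]]
`a[0].append(890)` → a = [[3, 3, 890], [8, 4], [1, 1]]; b = [[3, 3, 890], [8, 4], [1, 1]]
`a.append([3, 9])` → a = [[3, 3, 890], [8, 4], [1, 1], [3, 9]]
`print(b[0])` → prints [3, 3, 890]
`print(len(b))` → prints 3
`print(c[0])` → prints [8, 4]

Answer:
[3, 3, 890]
3
[8, 4]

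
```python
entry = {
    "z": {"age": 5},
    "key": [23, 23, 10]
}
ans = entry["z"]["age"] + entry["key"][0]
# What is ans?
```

Trace:
`entry = { ...` → entry = {'z': {'age': 5}, 'key': [23, 23, 10]}
`ans = entry["z"]["age"] + entry["key"][0]` → ans = 28
So ans = 28

Answer: 28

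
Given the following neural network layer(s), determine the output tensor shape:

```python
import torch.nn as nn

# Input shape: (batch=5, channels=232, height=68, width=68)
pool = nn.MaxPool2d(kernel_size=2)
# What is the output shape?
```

Input: (5, 232, 68, 68) -> Output: (5, 232, 34, 34)

Answer: (5, 232, 34, 34)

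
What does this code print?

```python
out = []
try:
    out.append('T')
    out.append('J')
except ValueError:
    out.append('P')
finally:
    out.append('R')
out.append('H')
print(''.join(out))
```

Execution trace: 'T' (try body) → 'J' (try body, no exception) → 'R' (finally) → 'H' (after the try/except). Output: TJRH

Answer: TJRH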